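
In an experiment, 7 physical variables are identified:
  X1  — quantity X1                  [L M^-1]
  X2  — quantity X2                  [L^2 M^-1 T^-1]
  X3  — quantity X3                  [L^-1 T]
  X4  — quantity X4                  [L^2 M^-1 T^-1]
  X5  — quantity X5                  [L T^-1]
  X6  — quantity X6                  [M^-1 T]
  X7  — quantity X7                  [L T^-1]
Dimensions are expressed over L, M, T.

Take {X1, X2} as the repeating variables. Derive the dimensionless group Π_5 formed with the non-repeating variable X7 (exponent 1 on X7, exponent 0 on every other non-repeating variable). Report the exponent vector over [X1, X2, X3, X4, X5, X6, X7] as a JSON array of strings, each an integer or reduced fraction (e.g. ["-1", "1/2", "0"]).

["1", "-1", "0", "0", "0", "0", "1"]

Dimensional matrix (L×M×T by X1×X2×X3×X4×X5×X6×X7):
  L: [ 1  2 -1  2  1  0  1]
  M: [-1 -1  0 -1  0 -1  0]
  T: [ 0 -1  1 -1 -1  1 -1]
Echelon form has 2 nonzero rows (pivots: X1,X2)
Pivot set = {X1,X2}, free = {X3,X4,X5,X6,X7}
RREF:
  r0: [   1    0    1    0   -1    2   -1]
  r1: [   0    1   -1    1    1   -1    1]
  r2: [   0    0    0    0    0    0    0]
Fix exponent of X7 at 1, X3 at 0, X4 at 0, X5 at 0, X6 at 0; solve each RREF row for its pivot's exponent:
  r0: exp(X1) + (-1)·1 = 0 ⇒ exp(X1) = 1
  r1: exp(X2) + (1)·1 = 0 ⇒ exp(X2) = -1
Π_5 = X1 · X2^-1 · X7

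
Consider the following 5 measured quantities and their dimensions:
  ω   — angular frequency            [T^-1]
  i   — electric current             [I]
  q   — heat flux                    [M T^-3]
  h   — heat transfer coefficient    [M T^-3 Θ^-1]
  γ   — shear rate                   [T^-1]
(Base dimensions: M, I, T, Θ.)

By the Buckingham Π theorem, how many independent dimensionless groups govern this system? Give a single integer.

1

Dimensional matrix (M×I×T×Θ by ω×i×q×h×γ):
  M: [ 0  0  1  1  0]
  I: [ 0  1  0  0  0]
  T: [-1  0 -3 -3 -1]
  Θ: [ 0  0  0 -1  0]
RREF → pivots at {ω,i,q,h} ⇒ r = 4
n=5, r=4 ⇒ 1 dimensionless group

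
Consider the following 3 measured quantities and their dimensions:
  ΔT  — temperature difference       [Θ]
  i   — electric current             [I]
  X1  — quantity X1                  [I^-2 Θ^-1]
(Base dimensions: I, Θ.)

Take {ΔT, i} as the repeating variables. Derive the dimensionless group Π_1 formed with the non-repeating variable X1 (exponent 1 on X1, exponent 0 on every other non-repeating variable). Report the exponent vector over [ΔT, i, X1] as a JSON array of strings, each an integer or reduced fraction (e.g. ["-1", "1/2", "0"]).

["1", "2", "1"]

Exponent matrix [I,Θ] × [ΔT,i,X1]:
  I: [ 0  1 -2]
  Θ: [ 1  0 -1]
RREF → pivots at {ΔT,i} ⇒ r = 2
Repeat: ΔT,i; free: X1
RREF:
  r0: [   1    0   -1]
  r1: [   0    1   -2]
Fix exponent of X1 at 1; solve each RREF row for its pivot's exponent:
  r0: exp(ΔT) + (-1)·1 = 0 ⇒ exp(ΔT) = 1
  r1: exp(i) + (-2)·1 = 0 ⇒ exp(i) = 2
Π_1 = ΔT · i^2 · X1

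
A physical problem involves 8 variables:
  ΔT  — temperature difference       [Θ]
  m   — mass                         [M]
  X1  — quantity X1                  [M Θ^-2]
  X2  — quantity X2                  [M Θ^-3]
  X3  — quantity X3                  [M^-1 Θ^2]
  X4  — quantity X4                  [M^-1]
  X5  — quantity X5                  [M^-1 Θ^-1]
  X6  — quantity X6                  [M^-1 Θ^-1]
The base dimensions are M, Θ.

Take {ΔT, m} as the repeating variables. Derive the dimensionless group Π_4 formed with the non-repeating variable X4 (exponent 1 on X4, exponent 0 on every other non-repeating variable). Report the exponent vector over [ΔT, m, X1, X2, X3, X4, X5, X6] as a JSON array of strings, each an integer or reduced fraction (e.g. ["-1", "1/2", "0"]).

["0", "1", "0", "0", "0", "1", "0", "0"]

Write exponents as rows M,Θ / cols ΔT,m,X1,X2,X3,X4,X5,X6:
  M: [ 0  1  1  1 -1 -1 -1 -1]
  Θ: [ 1  0 -2 -3  2  0 -1 -1]
Row reduction gives pivot columns ΔT,m; rank = 2
Repeat: ΔT,m; free: X1,X2,X3,X4,X5,X6
RREF:
  r0: [   1    0   -2   -3    2    0   -1   -1]
  r1: [   0    1    1    1   -1   -1   -1   -1]
Fix exponent of X4 at 1, X1 at 0, X2 at 0, X3 at 0, X5 at 0, X6 at 0; solve each RREF row for its pivot's exponent:
  r0: exp(ΔT) + (0)·1 = 0 ⇒ exp(ΔT) = 0
  r1: exp(m) + (-1)·1 = 0 ⇒ exp(m) = 1
Π_4 = m · X4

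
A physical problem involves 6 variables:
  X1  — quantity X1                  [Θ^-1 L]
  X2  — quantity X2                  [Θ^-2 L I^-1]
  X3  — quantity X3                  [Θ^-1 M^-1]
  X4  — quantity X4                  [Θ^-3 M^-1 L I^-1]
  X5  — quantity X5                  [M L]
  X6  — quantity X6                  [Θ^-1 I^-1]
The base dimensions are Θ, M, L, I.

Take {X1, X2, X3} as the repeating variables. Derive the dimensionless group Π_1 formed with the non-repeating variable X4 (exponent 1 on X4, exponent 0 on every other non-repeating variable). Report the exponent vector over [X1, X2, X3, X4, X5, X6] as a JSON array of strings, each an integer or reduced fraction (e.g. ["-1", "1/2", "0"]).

["0", "-1", "-1", "1", "0", "0"]

Dimensional matrix (Θ×M×L×I by X1×X2×X3×X4×X5×X6):
  Θ: [-1 -2 -1 -3  0 -1]
  M: [ 0  0 -1 -1  1  0]
  L: [ 1  1  0  1  1  0]
  I: [ 0 -1  0 -1  0 -1]
RREF → pivots at {X1,X2,X3} ⇒ r = 3
Repeat: X1,X2,X3; free: X4,X5,X6
RREF:
  r0: [   1    0    0    0    1   -1]
  r1: [   0    1    0    1    0    1]
  r2: [   0    0    1    1   -1    0]
  r3: [   0    0    0    0    0    0]
Fix exponent of X4 at 1, X5 at 0, X6 at 0; solve each RREF row for its pivot's exponent:
  r0: exp(X1) + (0)·1 = 0 ⇒ exp(X1) = 0
  r1: exp(X2) + (1)·1 = 0 ⇒ exp(X2) = -1
  r2: exp(X3) + (1)·1 = 0 ⇒ exp(X3) = -1
Π_1 = X2^-1 · X3^-1 · X4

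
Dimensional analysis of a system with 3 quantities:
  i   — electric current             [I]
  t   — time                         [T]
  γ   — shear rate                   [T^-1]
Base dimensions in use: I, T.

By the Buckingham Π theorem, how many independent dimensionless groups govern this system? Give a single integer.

1

Dimensional matrix (I×T by i×t×γ):
  I: [ 1  0  0]
  T: [ 0  1 -1]
Echelon form has 2 nonzero rows (pivots: i,t)
n=3, r=2 ⇒ 1 dimensionless group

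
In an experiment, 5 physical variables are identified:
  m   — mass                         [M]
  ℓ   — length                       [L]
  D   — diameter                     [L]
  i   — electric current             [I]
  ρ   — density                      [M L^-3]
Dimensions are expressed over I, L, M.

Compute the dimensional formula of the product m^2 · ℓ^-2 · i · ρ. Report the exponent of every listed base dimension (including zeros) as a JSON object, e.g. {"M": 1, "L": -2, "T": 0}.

Exponent matrix [I,L,M] × [m,ℓ,D,i,ρ]:
  I: [ 0  0  0  1  0]
  L: [ 0  1  1  0 -3]
  M: [ 1  0  0  0  1]
  [I]: (2)·0+(-2)·0+(1)·1+(1)·0 = 1
  [L]: (2)·0+(-2)·1+(1)·0+(1)·-3 = -5
  [M]: (2)·1+(-2)·0+(1)·0+(1)·1 = 3
⇒ I L^-5 M^3

{"I": 1, "L": -5, "M": 3}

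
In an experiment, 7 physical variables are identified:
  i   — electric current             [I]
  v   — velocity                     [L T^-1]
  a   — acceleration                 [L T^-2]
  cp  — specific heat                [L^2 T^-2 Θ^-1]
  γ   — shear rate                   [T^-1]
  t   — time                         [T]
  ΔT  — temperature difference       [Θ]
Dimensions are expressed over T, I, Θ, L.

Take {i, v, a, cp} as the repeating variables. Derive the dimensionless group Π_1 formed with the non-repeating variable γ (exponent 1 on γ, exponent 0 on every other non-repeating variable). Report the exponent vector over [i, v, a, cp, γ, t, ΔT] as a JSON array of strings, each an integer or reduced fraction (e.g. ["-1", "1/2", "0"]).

["0", "1", "-1", "0", "1", "0", "0"]

Exponent matrix [T,I,Θ,L] × [i,v,a,cp,γ,t,ΔT]:
  T: [ 0 -1 -2 -2 -1  1  0]
  I: [ 1  0  0  0  0  0  0]
  Θ: [ 0  0  0 -1  0  0  1]
  L: [ 0  1  1  2  0  0  0]
Echelon form has 4 nonzero rows (pivots: i,v,a,cp)
Pivot set = {i,v,a,cp}, free = {γ,t,ΔT}
RREF:
  r0: [   1    0    0    0    0    0    0]
  r1: [   0    1    0    0   -1    1    2]
  r2: [   0    0    1    0    1   -1    0]
  r3: [   0    0    0    1    0    0   -1]
Fix exponent of γ at 1, t at 0, ΔT at 0; solve each RREF row for its pivot's exponent:
  r0: exp(i) + (0)·1 = 0 ⇒ exp(i) = 0
  r1: exp(v) + (-1)·1 = 0 ⇒ exp(v) = 1
  r2: exp(a) + (1)·1 = 0 ⇒ exp(a) = -1
  r3: exp(cp) + (0)·1 = 0 ⇒ exp(cp) = 0
Π_1 = v · a^-1 · γ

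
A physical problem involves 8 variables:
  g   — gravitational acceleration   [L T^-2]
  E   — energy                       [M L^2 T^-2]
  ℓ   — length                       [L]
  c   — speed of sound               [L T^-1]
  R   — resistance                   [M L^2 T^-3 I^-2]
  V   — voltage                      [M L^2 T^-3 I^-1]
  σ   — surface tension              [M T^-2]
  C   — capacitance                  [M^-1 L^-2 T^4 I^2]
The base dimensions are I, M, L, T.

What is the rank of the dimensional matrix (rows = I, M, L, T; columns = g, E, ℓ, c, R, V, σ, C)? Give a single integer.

Exponent matrix [I,M,L,T] × [g,E,ℓ,c,R,V,σ,C]:
  I: [ 0  0  0  0 -2 -1  0  2]
  M: [ 0  1  0  0  1  1  1 -1]
  L: [ 1  2  1  1  2  2  0 -2]
  T: [-2 -2  0 -1 -3 -3 -2  4]
Echelon form has 4 nonzero rows (pivots: g,E,ℓ,R)

4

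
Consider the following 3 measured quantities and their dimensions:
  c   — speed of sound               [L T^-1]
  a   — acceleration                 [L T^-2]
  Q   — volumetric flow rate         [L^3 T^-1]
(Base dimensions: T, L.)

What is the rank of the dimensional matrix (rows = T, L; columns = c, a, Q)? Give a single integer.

2

Write exponents as rows T,L / cols c,a,Q:
  T: [-1 -2 -1]
  L: [ 1  1  3]
RREF → pivots at {c,a} ⇒ r = 2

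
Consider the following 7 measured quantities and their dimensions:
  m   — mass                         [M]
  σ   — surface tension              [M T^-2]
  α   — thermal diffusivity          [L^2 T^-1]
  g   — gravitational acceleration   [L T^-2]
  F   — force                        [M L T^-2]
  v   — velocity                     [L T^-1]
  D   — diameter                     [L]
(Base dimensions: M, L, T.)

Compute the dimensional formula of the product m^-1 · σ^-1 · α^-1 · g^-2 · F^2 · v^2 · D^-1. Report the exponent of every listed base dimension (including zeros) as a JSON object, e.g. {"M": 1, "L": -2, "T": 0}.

Dimensional matrix (M×L×T by m×σ×α×g×F×v×D):
  M: [ 1  1  0  0  1  0  0]
  L: [ 0  0  2  1  1  1  1]
  T: [ 0 -2 -1 -2 -2 -1  0]
  [M]: (-1)·1+(-1)·1+(-1)·0+(-2)·0+(2)·1+(2)·0+(-1)·0 = 0
  [L]: (-1)·0+(-1)·0+(-1)·2+(-2)·1+(2)·1+(2)·1+(-1)·1 = -1
  [T]: (-1)·0+(-1)·-2+(-1)·-1+(-2)·-2+(2)·-2+(2)·-1+(-1)·0 = 1
⇒ L^-1 T

{"M": 0, "L": -1, "T": 1}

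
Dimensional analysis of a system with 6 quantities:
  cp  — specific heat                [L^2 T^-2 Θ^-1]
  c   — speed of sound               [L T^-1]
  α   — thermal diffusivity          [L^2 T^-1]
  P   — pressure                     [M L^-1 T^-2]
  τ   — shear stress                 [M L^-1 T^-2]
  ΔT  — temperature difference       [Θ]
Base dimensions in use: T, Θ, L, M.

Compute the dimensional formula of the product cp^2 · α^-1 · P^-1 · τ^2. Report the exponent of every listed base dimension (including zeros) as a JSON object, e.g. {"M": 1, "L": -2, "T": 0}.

Exponent matrix [T,Θ,L,M] × [cp,c,α,P,τ,ΔT]:
  T: [-2 -1 -1 -2 -2  0]
  Θ: [-1  0  0  0  0  1]
  L: [ 2  1  2 -1 -1  0]
  M: [ 0  0  0  1  1  0]
  [T]: (2)·-2+(-1)·-1+(-1)·-2+(2)·-2 = -5
  [Θ]: (2)·-1+(-1)·0+(-1)·0+(2)·0 = -2
  [L]: (2)·2+(-1)·2+(-1)·-1+(2)·-1 = 1
  [M]: (2)·0+(-1)·0+(-1)·1+(2)·1 = 1
⇒ T^-5 Θ^-2 L M

{"T": -5, "Θ": -2, "L": 1, "M": 1}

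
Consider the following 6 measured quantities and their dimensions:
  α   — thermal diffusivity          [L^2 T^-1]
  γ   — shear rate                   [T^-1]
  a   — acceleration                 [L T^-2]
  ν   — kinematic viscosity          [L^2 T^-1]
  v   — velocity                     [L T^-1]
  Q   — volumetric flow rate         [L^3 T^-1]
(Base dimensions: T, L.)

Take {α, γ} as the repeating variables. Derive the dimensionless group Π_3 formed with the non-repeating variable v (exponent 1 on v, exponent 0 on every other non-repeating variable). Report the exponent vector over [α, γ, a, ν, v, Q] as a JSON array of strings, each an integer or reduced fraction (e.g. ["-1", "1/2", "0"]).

Write exponents as rows T,L / cols α,γ,a,ν,v,Q:
  T: [-1 -1 -2 -1 -1 -1]
  L: [ 2  0  1  2  1  3]
Row reduction gives pivot columns α,γ; rank = 2
Repeat: α,γ; free: a,ν,v,Q
RREF:
  r0: [   1    0  1/2    1  1/2  3/2]
  r1: [   0    1  3/2    0  1/2 -1/2]
Fix exponent of v at 1, a at 0, ν at 0, Q at 0; solve each RREF row for its pivot's exponent:
  r0: exp(α) + (1/2)·1 = 0 ⇒ exp(α) = -1/2
  r1: exp(γ) + (1/2)·1 = 0 ⇒ exp(γ) = -1/2
Π_3 = α^(-1/2) · γ^(-1/2) · v

["-1/2", "-1/2", "0", "0", "1", "0"]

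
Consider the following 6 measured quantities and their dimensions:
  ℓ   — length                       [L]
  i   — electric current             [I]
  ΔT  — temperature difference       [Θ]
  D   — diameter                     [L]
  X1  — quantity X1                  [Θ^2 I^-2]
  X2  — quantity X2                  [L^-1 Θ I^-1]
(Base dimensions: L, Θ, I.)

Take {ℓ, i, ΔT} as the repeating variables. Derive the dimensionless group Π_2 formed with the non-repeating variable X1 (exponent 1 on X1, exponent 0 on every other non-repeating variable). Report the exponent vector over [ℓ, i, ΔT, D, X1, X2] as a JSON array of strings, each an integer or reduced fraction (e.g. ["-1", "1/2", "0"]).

Dimensional matrix (L×Θ×I by ℓ×i×ΔT×D×X1×X2):
  L: [ 1  0  0  1  0 -1]
  Θ: [ 0  0  1  0  2  1]
  I: [ 0  1  0  0 -2 -1]
Echelon form has 3 nonzero rows (pivots: ℓ,i,ΔT)
Pivot set = {ℓ,i,ΔT}, free = {D,X1,X2}
RREF:
  r0: [   1    0    0    1    0   -1]
  r1: [   0    1    0    0   -2   -1]
  r2: [   0    0    1    0    2    1]
Fix exponent of X1 at 1, D at 0, X2 at 0; solve each RREF row for its pivot's exponent:
  r0: exp(ℓ) + (0)·1 = 0 ⇒ exp(ℓ) = 0
  r1: exp(i) + (-2)·1 = 0 ⇒ exp(i) = 2
  r2: exp(ΔT) + (2)·1 = 0 ⇒ exp(ΔT) = -2
Π_2 = i^2 · ΔT^-2 · X1

["0", "2", "-2", "0", "1", "0"]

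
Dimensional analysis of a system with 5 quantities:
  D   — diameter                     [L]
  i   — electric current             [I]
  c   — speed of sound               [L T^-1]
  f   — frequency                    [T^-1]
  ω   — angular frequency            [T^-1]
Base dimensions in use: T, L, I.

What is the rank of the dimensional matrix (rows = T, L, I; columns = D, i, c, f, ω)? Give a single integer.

Write exponents as rows T,L,I / cols D,i,c,f,ω:
  T: [ 0  0 -1 -1 -1]
  L: [ 1  0  1  0  0]
  I: [ 0  1  0  0  0]
Echelon form has 3 nonzero rows (pivots: D,i,c)

3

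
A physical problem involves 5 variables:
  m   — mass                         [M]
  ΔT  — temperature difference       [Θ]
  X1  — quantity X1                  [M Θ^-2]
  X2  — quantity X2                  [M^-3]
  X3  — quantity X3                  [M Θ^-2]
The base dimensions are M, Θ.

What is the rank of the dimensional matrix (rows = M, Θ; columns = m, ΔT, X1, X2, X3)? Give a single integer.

2

Exponent matrix [M,Θ] × [m,ΔT,X1,X2,X3]:
  M: [ 1  0  1 -3  1]
  Θ: [ 0  1 -2  0 -2]
Row reduction gives pivot columns m,ΔT; rank = 2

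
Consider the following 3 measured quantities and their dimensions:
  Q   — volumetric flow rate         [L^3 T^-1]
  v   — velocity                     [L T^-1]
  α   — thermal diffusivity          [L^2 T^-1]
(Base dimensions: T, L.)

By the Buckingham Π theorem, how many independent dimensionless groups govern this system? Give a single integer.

1

Write exponents as rows T,L / cols Q,v,α:
  T: [-1 -1 -1]
  L: [ 3  1  2]
Row reduction gives pivot columns Q,v; rank = 2
n=3, r=2 ⇒ 1 dimensionless group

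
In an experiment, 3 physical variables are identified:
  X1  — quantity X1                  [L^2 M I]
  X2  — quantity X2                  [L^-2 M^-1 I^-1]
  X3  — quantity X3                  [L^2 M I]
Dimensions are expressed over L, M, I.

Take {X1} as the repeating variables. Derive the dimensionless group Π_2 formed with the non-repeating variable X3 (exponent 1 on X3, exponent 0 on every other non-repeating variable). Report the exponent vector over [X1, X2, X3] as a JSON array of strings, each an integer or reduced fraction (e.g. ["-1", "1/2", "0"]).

Dimensional matrix (L×M×I by X1×X2×X3):
  L: [ 2 -2  2]
  M: [ 1 -1  1]
  I: [ 1 -1  1]
Row reduction gives pivot columns X1; rank = 1
Repeat: X1; free: X2,X3
RREF:
  r0: [   1   -1    1]
  r1: [   0    0    0]
  r2: [   0    0    0]
Fix exponent of X3 at 1, X2 at 0; solve each RREF row for its pivot's exponent:
  r0: exp(X1) + (1)·1 = 0 ⇒ exp(X1) = -1
Π_2 = X1^-1 · X3

["-1", "0", "1"]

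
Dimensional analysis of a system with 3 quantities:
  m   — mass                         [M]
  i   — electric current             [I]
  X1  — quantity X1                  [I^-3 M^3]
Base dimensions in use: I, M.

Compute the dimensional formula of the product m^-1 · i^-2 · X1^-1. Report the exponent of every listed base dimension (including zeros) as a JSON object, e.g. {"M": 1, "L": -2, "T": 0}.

Write exponents as rows I,M / cols m,i,X1:
  I: [ 0  1 -3]
  M: [ 1  0  3]
  [I]: (-1)·0+(-2)·1+(-1)·-3 = 1
  [M]: (-1)·1+(-2)·0+(-1)·3 = -4
⇒ I M^-4

{"I": 1, "M": -4}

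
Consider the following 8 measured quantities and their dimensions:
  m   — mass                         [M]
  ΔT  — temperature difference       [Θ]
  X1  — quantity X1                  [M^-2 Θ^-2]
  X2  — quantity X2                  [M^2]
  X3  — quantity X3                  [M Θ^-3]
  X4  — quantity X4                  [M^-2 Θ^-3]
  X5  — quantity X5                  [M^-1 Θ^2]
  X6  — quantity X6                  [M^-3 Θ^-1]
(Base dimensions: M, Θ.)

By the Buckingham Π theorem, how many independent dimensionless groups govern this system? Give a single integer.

Exponent matrix [M,Θ] × [m,ΔT,X1,X2,X3,X4,X5,X6]:
  M: [ 1  0 -2  2  1 -2 -1 -3]
  Θ: [ 0  1 -2  0 -3 -3  2 -1]
RREF → pivots at {m,ΔT} ⇒ r = 2
Π count = n − r = 8 − 2 = 6

6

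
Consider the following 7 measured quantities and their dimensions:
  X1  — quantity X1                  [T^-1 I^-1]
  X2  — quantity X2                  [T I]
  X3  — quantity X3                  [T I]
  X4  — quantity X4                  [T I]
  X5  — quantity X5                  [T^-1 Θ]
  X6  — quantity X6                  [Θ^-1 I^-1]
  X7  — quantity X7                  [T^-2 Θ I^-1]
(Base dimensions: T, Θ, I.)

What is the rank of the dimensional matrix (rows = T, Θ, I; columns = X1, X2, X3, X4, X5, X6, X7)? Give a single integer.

2

Write exponents as rows T,Θ,I / cols X1,X2,X3,X4,X5,X6,X7:
  T: [-1  1  1  1 -1  0 -2]
  Θ: [ 0  0  0  0  1 -1  1]
  I: [-1  1  1  1  0 -1 -1]
Row reduction gives pivot columns X1,X5; rank = 2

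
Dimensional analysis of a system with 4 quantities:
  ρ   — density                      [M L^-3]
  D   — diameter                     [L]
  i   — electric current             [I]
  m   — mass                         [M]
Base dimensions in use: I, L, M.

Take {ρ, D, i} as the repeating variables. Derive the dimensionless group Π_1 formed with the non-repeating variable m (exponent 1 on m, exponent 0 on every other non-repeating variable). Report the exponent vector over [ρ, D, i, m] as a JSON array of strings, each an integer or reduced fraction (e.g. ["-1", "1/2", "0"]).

["-1", "-3", "0", "1"]

Write exponents as rows I,L,M / cols ρ,D,i,m:
  I: [ 0  0  1  0]
  L: [-3  1  0  0]
  M: [ 1  0  0  1]
Row reduction gives pivot columns ρ,D,i; rank = 3
Repeat: ρ,D,i; free: m
RREF:
  r0: [   1    0    0    1]
  r1: [   0    1    0    3]
  r2: [   0    0    1    0]
Fix exponent of m at 1; solve each RREF row for its pivot's exponent:
  r0: exp(ρ) + (1)·1 = 0 ⇒ exp(ρ) = -1
  r1: exp(D) + (3)·1 = 0 ⇒ exp(D) = -3
  r2: exp(i) + (0)·1 = 0 ⇒ exp(i) = 0
Π_1 = ρ^-1 · D^-3 · m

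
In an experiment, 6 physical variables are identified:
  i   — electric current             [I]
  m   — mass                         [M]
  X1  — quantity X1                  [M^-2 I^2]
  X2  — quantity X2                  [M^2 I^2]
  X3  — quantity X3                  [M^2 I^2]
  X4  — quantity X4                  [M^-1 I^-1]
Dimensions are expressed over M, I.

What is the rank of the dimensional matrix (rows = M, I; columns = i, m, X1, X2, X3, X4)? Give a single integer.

Write exponents as rows M,I / cols i,m,X1,X2,X3,X4:
  M: [ 0  1 -2  2  2 -1]
  I: [ 1  0  2  2  2 -1]
Row reduction gives pivot columns i,m; rank = 2

2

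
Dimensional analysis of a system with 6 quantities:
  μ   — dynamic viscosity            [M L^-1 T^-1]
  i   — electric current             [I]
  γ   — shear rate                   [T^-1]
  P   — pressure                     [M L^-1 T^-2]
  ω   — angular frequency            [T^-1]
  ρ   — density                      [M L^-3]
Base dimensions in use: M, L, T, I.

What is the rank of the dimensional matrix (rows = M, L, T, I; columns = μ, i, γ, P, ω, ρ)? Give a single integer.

4

Exponent matrix [M,L,T,I] × [μ,i,γ,P,ω,ρ]:
  M: [ 1  0  0  1  0  1]
  L: [-1  0  0 -1  0 -3]
  T: [-1  0 -1 -2 -1  0]
  I: [ 0  1  0  0  0  0]
RREF → pivots at {μ,i,γ,ρ} ⇒ r = 4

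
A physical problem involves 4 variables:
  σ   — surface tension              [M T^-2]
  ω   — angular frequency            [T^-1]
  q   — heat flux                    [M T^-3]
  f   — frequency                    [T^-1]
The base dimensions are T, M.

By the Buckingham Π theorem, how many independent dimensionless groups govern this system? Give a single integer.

Dimensional matrix (T×M by σ×ω×q×f):
  T: [-2 -1 -3 -1]
  M: [ 1  0  1  0]
Row reduction gives pivot columns σ,ω; rank = 2
n=4, r=2 ⇒ 2 dimensionless groups

2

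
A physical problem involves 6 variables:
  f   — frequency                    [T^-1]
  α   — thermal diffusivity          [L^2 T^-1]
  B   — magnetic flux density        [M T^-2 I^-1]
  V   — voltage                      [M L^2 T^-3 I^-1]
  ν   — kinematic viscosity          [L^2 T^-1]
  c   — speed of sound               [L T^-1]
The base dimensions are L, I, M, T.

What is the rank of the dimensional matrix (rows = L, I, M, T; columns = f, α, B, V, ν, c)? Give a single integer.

3

Exponent matrix [L,I,M,T] × [f,α,B,V,ν,c]:
  L: [ 0  2  0  2  2  1]
  I: [ 0  0 -1 -1  0  0]
  M: [ 0  0  1  1  0  0]
  T: [-1 -1 -2 -3 -1 -1]
RREF → pivots at {f,α,B} ⇒ r = 3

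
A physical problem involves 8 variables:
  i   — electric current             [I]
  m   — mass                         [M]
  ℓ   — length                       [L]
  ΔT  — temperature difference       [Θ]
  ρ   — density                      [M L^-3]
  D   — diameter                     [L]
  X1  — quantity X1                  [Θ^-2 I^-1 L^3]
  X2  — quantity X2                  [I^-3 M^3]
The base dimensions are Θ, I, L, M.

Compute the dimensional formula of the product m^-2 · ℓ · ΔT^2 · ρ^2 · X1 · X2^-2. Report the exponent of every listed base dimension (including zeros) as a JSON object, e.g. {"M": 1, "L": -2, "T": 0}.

{"Θ": 0, "I": 5, "L": -2, "M": -6}

Exponent matrix [Θ,I,L,M] × [i,m,ℓ,ΔT,ρ,D,X1,X2]:
  Θ: [ 0  0  0  1  0  0 -2  0]
  I: [ 1  0  0  0  0  0 -1 -3]
  L: [ 0  0  1  0 -3  1  3  0]
  M: [ 0  1  0  0  1  0  0  3]
  [Θ]: (-2)·0+(1)·0+(2)·1+(2)·0+(1)·-2+(-2)·0 = 0
  [I]: (-2)·0+(1)·0+(2)·0+(2)·0+(1)·-1+(-2)·-3 = 5
  [L]: (-2)·0+(1)·1+(2)·0+(2)·-3+(1)·3+(-2)·0 = -2
  [M]: (-2)·1+(1)·0+(2)·0+(2)·1+(1)·0+(-2)·3 = -6
⇒ I^5 L^-2 M^-6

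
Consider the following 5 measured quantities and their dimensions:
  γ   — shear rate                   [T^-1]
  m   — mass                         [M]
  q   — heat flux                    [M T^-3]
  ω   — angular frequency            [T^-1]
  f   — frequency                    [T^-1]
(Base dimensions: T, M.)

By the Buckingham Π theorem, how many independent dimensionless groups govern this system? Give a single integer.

Write exponents as rows T,M / cols γ,m,q,ω,f:
  T: [-1  0 -3 -1 -1]
  M: [ 0  1  1  0  0]
Echelon form has 2 nonzero rows (pivots: γ,m)
5 vars − rank 2 = 3 Π groups

3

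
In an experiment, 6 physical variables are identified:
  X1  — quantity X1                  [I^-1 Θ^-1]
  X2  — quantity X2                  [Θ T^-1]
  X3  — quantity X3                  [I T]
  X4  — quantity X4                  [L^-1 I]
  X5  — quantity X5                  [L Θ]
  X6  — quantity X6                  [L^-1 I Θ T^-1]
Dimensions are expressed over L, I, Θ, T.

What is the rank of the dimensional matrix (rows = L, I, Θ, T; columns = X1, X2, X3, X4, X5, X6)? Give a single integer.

3

Exponent matrix [L,I,Θ,T] × [X1,X2,X3,X4,X5,X6]:
  L: [ 0  0  0 -1  1 -1]
  I: [-1  0  1  1  0  1]
  Θ: [-1  1  0  0  1  1]
  T: [ 0 -1  1  0  0 -1]
Echelon form has 3 nonzero rows (pivots: X1,X2,X4)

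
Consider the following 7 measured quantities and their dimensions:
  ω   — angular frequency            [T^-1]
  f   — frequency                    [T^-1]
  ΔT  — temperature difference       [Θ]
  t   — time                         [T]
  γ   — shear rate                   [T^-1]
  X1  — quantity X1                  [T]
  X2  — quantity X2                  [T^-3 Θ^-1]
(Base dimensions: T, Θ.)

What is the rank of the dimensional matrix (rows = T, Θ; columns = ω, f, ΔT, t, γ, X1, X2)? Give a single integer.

Write exponents as rows T,Θ / cols ω,f,ΔT,t,γ,X1,X2:
  T: [-1 -1  0  1 -1  1 -3]
  Θ: [ 0  0  1  0  0  0 -1]
RREF → pivots at {ω,ΔT} ⇒ r = 2

2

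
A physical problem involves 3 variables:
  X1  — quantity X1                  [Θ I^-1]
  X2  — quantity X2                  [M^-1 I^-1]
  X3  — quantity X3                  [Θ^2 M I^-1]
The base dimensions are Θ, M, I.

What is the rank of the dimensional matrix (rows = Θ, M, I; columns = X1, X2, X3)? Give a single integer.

2

Dimensional matrix (Θ×M×I by X1×X2×X3):
  Θ: [ 1  0  2]
  M: [ 0 -1  1]
  I: [-1 -1 -1]
Row reduction gives pivot columns X1,X2; rank = 2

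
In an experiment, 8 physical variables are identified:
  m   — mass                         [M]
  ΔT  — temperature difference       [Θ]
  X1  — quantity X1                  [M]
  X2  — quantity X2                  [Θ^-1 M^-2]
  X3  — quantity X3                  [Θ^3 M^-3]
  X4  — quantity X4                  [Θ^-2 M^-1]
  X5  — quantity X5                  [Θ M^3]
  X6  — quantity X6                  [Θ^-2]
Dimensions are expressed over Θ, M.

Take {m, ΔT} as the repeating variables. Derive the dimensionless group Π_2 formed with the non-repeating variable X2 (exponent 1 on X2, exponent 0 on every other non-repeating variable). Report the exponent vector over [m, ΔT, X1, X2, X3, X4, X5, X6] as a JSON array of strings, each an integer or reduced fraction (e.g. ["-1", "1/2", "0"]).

Exponent matrix [Θ,M] × [m,ΔT,X1,X2,X3,X4,X5,X6]:
  Θ: [ 0  1  0 -1  3 -2  1 -2]
  M: [ 1  0  1 -2 -3 -1  3  0]
RREF → pivots at {m,ΔT} ⇒ r = 2
Pivot set = {m,ΔT}, free = {X1,X2,X3,X4,X5,X6}
RREF:
  r0: [   1    0    1   -2   -3   -1    3    0]
  r1: [   0    1    0   -1    3   -2    1   -2]
Fix exponent of X2 at 1, X1 at 0, X3 at 0, X4 at 0, X5 at 0, X6 at 0; solve each RREF row for its pivot's exponent:
  r0: exp(m) + (-2)·1 = 0 ⇒ exp(m) = 2
  r1: exp(ΔT) + (-1)·1 = 0 ⇒ exp(ΔT) = 1
Π_2 = m^2 · ΔT · X2

["2", "1", "0", "1", "0", "0", "0", "0"]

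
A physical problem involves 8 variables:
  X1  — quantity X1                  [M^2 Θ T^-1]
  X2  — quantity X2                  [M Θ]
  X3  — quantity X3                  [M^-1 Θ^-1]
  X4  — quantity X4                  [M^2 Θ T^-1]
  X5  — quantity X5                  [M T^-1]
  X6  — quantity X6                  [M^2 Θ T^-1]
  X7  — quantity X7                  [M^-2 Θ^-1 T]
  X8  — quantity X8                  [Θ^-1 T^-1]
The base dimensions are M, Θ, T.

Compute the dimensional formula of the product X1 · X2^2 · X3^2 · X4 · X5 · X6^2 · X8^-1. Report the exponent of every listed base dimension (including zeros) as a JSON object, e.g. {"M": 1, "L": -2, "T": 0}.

{"M": 9, "Θ": 5, "T": -4}

Dimensional matrix (M×Θ×T by X1×X2×X3×X4×X5×X6×X7×X8):
  M: [ 2  1 -1  2  1  2 -2  0]
  Θ: [ 1  1 -1  1  0  1 -1 -1]
  T: [-1  0  0 -1 -1 -1  1 -1]
  [M]: (1)·2+(2)·1+(2)·-1+(1)·2+(1)·1+(2)·2+(-1)·0 = 9
  [Θ]: (1)·1+(2)·1+(2)·-1+(1)·1+(1)·0+(2)·1+(-1)·-1 = 5
  [T]: (1)·-1+(2)·0+(2)·0+(1)·-1+(1)·-1+(2)·-1+(-1)·-1 = -4
⇒ M^9 Θ^5 T^-4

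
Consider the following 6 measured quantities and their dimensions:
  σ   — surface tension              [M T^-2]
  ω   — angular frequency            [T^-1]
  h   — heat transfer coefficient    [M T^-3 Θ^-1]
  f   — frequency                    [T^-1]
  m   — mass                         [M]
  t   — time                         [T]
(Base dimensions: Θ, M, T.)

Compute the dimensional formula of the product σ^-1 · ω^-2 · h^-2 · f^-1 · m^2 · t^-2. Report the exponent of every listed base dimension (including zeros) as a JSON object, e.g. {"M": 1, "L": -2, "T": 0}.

Write exponents as rows Θ,M,T / cols σ,ω,h,f,m,t:
  Θ: [ 0  0 -1  0  0  0]
  M: [ 1  0  1  0  1  0]
  T: [-2 -1 -3 -1  0  1]
  [Θ]: (-1)·0+(-2)·0+(-2)·-1+(-1)·0+(2)·0+(-2)·0 = 2
  [M]: (-1)·1+(-2)·0+(-2)·1+(-1)·0+(2)·1+(-2)·0 = -1
  [T]: (-1)·-2+(-2)·-1+(-2)·-3+(-1)·-1+(2)·0+(-2)·1 = 9
⇒ Θ^2 M^-1 T^9

{"Θ": 2, "M": -1, "T": 9}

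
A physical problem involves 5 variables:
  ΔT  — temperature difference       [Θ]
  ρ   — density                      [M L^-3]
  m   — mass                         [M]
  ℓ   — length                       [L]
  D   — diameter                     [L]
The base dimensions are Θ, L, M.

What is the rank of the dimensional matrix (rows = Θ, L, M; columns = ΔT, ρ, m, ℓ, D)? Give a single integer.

3

Write exponents as rows Θ,L,M / cols ΔT,ρ,m,ℓ,D:
  Θ: [ 1  0  0  0  0]
  L: [ 0 -3  0  1  1]
  M: [ 0  1  1  0  0]
RREF → pivots at {ΔT,ρ,m} ⇒ r = 3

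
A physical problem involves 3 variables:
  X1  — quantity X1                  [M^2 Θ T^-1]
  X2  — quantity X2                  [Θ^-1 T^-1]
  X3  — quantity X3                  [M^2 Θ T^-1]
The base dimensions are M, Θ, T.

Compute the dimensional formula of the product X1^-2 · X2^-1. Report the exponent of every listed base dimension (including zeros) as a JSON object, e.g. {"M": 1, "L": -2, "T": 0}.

Dimensional matrix (M×Θ×T by X1×X2×X3):
  M: [ 2  0  2]
  Θ: [ 1 -1  1]
  T: [-1 -1 -1]
  [M]: (-2)·2+(-1)·0 = -4
  [Θ]: (-2)·1+(-1)·-1 = -1
  [T]: (-2)·-1+(-1)·-1 = 3
⇒ M^-4 Θ^-1 T^3

{"M": -4, "Θ": -1, "T": 3}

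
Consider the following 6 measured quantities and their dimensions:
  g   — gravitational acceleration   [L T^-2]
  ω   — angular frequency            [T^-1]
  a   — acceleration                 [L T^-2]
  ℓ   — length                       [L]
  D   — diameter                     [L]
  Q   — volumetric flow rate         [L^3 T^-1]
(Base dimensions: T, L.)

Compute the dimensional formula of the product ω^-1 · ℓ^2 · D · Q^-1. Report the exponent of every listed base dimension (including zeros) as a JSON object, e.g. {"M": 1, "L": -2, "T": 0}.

Write exponents as rows T,L / cols g,ω,a,ℓ,D,Q:
  T: [-2 -1 -2  0  0 -1]
  L: [ 1  0  1  1  1  3]
  [T]: (-1)·-1+(2)·0+(1)·0+(-1)·-1 = 2
  [L]: (-1)·0+(2)·1+(1)·1+(-1)·3 = 0
⇒ T^2

{"T": 2, "L": 0}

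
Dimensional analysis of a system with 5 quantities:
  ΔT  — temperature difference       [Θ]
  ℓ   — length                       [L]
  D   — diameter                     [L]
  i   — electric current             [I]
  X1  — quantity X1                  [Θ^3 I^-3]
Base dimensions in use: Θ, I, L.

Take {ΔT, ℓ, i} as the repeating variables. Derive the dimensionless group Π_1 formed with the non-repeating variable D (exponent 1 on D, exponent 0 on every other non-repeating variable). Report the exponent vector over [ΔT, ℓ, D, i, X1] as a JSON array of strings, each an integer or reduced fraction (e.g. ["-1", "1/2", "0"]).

["0", "-1", "1", "0", "0"]

Dimensional matrix (Θ×I×L by ΔT×ℓ×D×i×X1):
  Θ: [ 1  0  0  0  3]
  I: [ 0  0  0  1 -3]
  L: [ 0  1  1  0  0]
Echelon form has 3 nonzero rows (pivots: ΔT,ℓ,i)
Repeat: ΔT,ℓ,i; free: D,X1
RREF:
  r0: [   1    0    0    0    3]
  r1: [   0    1    1    0    0]
  r2: [   0    0    0    1   -3]
Fix exponent of D at 1, X1 at 0; solve each RREF row for its pivot's exponent:
  r0: exp(ΔT) + (0)·1 = 0 ⇒ exp(ΔT) = 0
  r1: exp(ℓ) + (1)·1 = 0 ⇒ exp(ℓ) = -1
  r2: exp(i) + (0)·1 = 0 ⇒ exp(i) = 0
Π_1 = ℓ^-1 · D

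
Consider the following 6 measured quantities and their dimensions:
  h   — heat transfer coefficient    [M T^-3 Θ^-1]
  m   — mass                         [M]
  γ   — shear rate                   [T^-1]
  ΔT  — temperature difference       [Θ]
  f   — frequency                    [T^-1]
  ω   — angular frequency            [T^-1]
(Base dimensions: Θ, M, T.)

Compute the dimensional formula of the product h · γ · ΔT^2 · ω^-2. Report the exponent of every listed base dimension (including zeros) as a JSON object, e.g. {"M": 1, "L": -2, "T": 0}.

Dimensional matrix (Θ×M×T by h×m×γ×ΔT×f×ω):
  Θ: [-1  0  0  1  0  0]
  M: [ 1  1  0  0  0  0]
  T: [-3  0 -1  0 -1 -1]
  [Θ]: (1)·-1+(1)·0+(2)·1+(-2)·0 = 1
  [M]: (1)·1+(1)·0+(2)·0+(-2)·0 = 1
  [T]: (1)·-3+(1)·-1+(2)·0+(-2)·-1 = -2
⇒ Θ M T^-2

{"Θ": 1, "M": 1, "T": -2}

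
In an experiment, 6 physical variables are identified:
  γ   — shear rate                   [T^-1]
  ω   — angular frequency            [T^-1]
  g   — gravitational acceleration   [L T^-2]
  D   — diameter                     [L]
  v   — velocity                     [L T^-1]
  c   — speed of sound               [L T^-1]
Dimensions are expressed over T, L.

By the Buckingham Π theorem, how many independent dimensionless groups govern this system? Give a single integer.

Write exponents as rows T,L / cols γ,ω,g,D,v,c:
  T: [-1 -1 -2  0 -1 -1]
  L: [ 0  0  1  1  1  1]
Echelon form has 2 nonzero rows (pivots: γ,g)
n=6, r=2 ⇒ 4 dimensionless groups

4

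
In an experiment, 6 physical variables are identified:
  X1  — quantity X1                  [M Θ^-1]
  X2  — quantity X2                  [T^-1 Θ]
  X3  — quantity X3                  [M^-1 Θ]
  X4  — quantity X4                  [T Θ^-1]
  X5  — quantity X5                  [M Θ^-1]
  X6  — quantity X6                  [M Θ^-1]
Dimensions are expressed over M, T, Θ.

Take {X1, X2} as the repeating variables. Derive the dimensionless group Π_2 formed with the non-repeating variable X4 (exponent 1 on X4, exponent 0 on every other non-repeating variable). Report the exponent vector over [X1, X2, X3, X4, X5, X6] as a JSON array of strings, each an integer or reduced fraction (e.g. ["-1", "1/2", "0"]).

["0", "1", "0", "1", "0", "0"]

Write exponents as rows M,T,Θ / cols X1,X2,X3,X4,X5,X6:
  M: [ 1  0 -1  0  1  1]
  T: [ 0 -1  0  1  0  0]
  Θ: [-1  1  1 -1 -1 -1]
RREF → pivots at {X1,X2} ⇒ r = 2
Repeat: X1,X2; free: X3,X4,X5,X6
RREF:
  r0: [   1    0   -1    0    1    1]
  r1: [   0    1    0   -1    0    0]
  r2: [   0    0    0    0    0    0]
Fix exponent of X4 at 1, X3 at 0, X5 at 0, X6 at 0; solve each RREF row for its pivot's exponent:
  r0: exp(X1) + (0)·1 = 0 ⇒ exp(X1) = 0
  r1: exp(X2) + (-1)·1 = 0 ⇒ exp(X2) = 1
Π_2 = X2 · X4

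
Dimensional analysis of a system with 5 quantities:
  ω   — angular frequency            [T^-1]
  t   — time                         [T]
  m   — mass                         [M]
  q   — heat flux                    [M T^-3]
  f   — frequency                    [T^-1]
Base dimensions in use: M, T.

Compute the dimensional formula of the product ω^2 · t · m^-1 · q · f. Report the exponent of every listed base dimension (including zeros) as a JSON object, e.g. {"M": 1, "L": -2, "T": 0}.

{"M": 0, "T": -5}

Write exponents as rows M,T / cols ω,t,m,q,f:
  M: [ 0  0  1  1  0]
  T: [-1  1  0 -3 -1]
  [M]: (2)·0+(1)·0+(-1)·1+(1)·1+(1)·0 = 0
  [T]: (2)·-1+(1)·1+(-1)·0+(1)·-3+(1)·-1 = -5
⇒ T^-5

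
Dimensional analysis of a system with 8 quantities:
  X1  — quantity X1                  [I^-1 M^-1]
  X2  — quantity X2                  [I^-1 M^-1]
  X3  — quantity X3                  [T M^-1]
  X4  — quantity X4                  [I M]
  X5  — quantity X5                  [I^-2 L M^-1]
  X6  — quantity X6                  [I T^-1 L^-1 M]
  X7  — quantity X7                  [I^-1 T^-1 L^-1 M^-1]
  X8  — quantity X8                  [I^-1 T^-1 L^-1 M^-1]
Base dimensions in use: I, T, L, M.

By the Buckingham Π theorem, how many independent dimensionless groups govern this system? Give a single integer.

Dimensional matrix (I×T×L×M by X1×X2×X3×X4×X5×X6×X7×X8):
  I: [-1 -1  0  1 -2  1 -1 -1]
  T: [ 0  0  1  0  0 -1 -1 -1]
  L: [ 0  0  0  0  1 -1 -1 -1]
  M: [-1 -1 -1  1 -1  1 -1 -1]
Echelon form has 3 nonzero rows (pivots: X1,X3,X5)
Π count = n − r = 8 − 3 = 5

5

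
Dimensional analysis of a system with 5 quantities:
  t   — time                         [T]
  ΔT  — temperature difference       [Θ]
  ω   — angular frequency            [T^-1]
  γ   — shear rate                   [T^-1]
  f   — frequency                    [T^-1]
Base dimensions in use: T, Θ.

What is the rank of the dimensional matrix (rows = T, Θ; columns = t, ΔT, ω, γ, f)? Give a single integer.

Exponent matrix [T,Θ] × [t,ΔT,ω,γ,f]:
  T: [ 1  0 -1 -1 -1]
  Θ: [ 0  1  0  0  0]
Echelon form has 2 nonzero rows (pivots: t,ΔT)

2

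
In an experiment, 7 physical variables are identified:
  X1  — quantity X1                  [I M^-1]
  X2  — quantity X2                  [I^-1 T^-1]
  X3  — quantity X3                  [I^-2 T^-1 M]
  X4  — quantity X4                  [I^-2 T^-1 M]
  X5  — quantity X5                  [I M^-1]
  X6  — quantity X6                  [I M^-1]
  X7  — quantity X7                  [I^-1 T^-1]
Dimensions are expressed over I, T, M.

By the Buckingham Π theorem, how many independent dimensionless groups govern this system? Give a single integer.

Exponent matrix [I,T,M] × [X1,X2,X3,X4,X5,X6,X7]:
  I: [ 1 -1 -2 -2  1  1 -1]
  T: [ 0 -1 -1 -1  0  0 -1]
  M: [-1  0  1  1 -1 -1  0]
Row reduction gives pivot columns X1,X2; rank = 2
7 vars − rank 2 = 5 Π groups

5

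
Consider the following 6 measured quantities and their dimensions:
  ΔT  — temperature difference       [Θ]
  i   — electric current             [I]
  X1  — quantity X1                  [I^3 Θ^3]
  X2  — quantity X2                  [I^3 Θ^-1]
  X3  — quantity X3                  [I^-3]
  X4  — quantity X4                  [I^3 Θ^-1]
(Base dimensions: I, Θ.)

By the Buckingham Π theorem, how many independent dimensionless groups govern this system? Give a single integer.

Exponent matrix [I,Θ] × [ΔT,i,X1,X2,X3,X4]:
  I: [ 0  1  3  3 -3  3]
  Θ: [ 1  0  3 -1  0 -1]
Row reduction gives pivot columns ΔT,i; rank = 2
6 vars − rank 2 = 4 Π groups

4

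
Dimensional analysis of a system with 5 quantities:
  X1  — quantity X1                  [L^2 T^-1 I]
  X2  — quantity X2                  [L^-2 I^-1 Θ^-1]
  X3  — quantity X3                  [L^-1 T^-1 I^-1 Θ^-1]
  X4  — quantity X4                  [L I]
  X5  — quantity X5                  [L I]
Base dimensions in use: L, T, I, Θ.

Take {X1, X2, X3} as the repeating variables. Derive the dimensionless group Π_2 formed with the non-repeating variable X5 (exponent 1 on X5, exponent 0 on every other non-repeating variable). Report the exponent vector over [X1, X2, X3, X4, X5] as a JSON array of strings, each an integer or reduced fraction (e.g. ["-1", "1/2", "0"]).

["-1", "-1", "1", "0", "1"]

Exponent matrix [L,T,I,Θ] × [X1,X2,X3,X4,X5]:
  L: [ 2 -2 -1  1  1]
  T: [-1  0 -1  0  0]
  I: [ 1 -1 -1  1  1]
  Θ: [ 0 -1 -1  0  0]
Echelon form has 3 nonzero rows (pivots: X1,X2,X3)
Pivot set = {X1,X2,X3}, free = {X4,X5}
RREF:
  r0: [   1    0    0    1    1]
  r1: [   0    1    0    1    1]
  r2: [   0    0    1   -1   -1]
  r3: [   0    0    0    0    0]
Fix exponent of X5 at 1, X4 at 0; solve each RREF row for its pivot's exponent:
  r0: exp(X1) + (1)·1 = 0 ⇒ exp(X1) = -1
  r1: exp(X2) + (1)·1 = 0 ⇒ exp(X2) = -1
  r2: exp(X3) + (-1)·1 = 0 ⇒ exp(X3) = 1
Π_2 = X1^-1 · X2^-1 · X3 · X5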